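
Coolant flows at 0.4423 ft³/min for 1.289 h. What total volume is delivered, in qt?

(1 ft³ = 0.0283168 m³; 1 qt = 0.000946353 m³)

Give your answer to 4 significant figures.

1024 qt

0.4423 ft³/min → 2.08742×10⁻⁴ m³/s
1.289 h → 4640.4 s
V = Q × t = 2.08742×10⁻⁴ × 4640.4 = 0.968646 m³
In qt: 0.968646 / 0.000946353 = 1023.56 qt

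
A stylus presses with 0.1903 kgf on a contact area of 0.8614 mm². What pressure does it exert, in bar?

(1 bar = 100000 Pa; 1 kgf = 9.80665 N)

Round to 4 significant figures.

21.66 bar

0.1903 kgf × 9.80665 = 1.86621 N
0.8614 mm² × 10⁻⁶ = 8.614×10⁻⁷ m²
P = F / A = 1.86621 N / 8.614×10⁻⁷ m² = 2.16648×10⁶ Pa
2.16648×10⁶ Pa ÷ (100000 Pa/bar) = 21.6648 bar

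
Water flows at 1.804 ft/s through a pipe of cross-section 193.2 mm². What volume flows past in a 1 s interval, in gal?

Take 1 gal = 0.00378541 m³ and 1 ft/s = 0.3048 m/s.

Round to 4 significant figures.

0.02806 gal

1.804 ft/s × 0.3048 = 0.549859 m/s
193.2 mm² × 10⁻⁶ = 1.932×10⁻⁴ m²
V = v × A × t = 0.549859 m/s × 1.932×10⁻⁴ m² × 1 s = 1.06233×10⁻⁴ m³
1.06233×10⁻⁴ m³ ÷ (0.00378541 m³/gal) = 0.0280638 gal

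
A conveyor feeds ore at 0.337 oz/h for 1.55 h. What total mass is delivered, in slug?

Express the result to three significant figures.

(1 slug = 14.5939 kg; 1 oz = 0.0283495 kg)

0.00101 slug

0.337 oz/h → 2.65383×10⁻⁶ kg/s
1.55 h → 5580 s
m = ṁ × t = 2.65383×10⁻⁶ × 5580 = 0.0148084 kg
In slug: 0.0148084 / 14.5939 = 0.0010147 slug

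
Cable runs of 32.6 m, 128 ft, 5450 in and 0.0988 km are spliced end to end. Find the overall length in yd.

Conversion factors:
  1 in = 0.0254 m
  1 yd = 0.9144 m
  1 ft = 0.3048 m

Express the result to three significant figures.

338 yd

32.6 m (already m)
128 ft × 0.3048 = 39.0144 m
5450 in × 0.0254 = 138.43 m
0.0988 km × 1000 = 98.8 m
Sum: 32.6 + 39.0144 + 138.43 + 98.8 = 308.844 m
In yd: 308.844 / 0.9144 = 337.756 yd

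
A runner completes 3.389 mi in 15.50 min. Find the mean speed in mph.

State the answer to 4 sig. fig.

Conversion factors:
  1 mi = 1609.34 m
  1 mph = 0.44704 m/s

13.12 mph

3.389 mi × 1609.34 = 5454.05 m
15.50 min × 60 = 930 s
v = d / t = 5454.05 m / 930 s = 5.86457 m/s
5.86457 m/s ÷ (0.44704 m/s/mph) = 13.1187 mph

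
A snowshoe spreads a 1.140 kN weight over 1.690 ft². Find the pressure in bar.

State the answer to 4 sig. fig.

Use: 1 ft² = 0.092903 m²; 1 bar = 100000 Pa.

0.07261 bar

1.140 kN × 1000 = 1140 N
1.690 ft² × 0.092903 = 0.157006 m²
P = F / A = 1140 N / 0.157006 m² = 7260.87 Pa
7260.87 Pa ÷ (100000 Pa/bar) = 0.0726087 bar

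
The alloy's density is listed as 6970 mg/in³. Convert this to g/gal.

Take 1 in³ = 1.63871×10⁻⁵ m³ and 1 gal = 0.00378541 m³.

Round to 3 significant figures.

6970 mg/in³ × 10⁻⁶ kg/mg ÷ 1.63871×10⁻⁵ m³/in³ = 425.335 kg/m³
425.335 kg/m³ ÷ 0.001 kg/g × 0.00378541 m³/gal = 1610.07 g/gal

1610 g/gal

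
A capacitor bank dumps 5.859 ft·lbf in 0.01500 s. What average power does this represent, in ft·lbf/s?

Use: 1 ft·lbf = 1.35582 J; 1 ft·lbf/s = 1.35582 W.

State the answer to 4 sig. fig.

390.6 ft·lbf/s

5.859 ft·lbf × 1.35582 → 7.94375 J
P = E / t = 7.94375 J / 0.015 s = 529.583 W
529.583 W ÷ (1.35582 W/ft·lbf/s) = 390.6 ft·lbf/s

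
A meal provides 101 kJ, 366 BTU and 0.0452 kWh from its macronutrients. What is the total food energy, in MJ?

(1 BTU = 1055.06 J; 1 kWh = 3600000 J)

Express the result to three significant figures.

0.650 MJ

101 kJ × 1000 = 101000 J
366 BTU × 1055.06 = 386152 J
0.0452 kWh × 3600000 = 162720 J
Sum: 101000 + 386152 + 162720 = 649872 J
In MJ: 649872 / 1000000 = 0.649872 MJ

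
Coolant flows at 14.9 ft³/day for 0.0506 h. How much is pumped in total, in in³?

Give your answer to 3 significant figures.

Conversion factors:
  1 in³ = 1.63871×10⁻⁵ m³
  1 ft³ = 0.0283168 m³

14.9 ft³/day → 4.88334×10⁻⁶ m³/s
0.0506 h → 182.16 s
V = Q × t = 4.88334×10⁻⁶ × 182.16 = 8.89549×10⁻⁴ m³
In in³: 8.89549×10⁻⁴ / 1.63871×10⁻⁵ = 54.2835 in³

54.3 in³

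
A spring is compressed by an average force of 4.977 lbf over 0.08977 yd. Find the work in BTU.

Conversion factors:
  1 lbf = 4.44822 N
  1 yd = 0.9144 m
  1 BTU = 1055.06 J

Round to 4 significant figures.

0.001722 BTU

4.977 lbf × 4.44822 = 22.1388 N
0.08977 yd × 0.9144 = 0.0820857 m
W = F × d = 22.1388 N × 0.0820857 m = 1.81728 J
1.81728 J ÷ (1055.06 J/BTU) = 0.00172244 BTU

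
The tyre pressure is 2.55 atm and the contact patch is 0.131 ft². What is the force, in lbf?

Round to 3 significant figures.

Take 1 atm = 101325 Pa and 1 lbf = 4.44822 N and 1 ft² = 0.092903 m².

707 lbf

2.55 atm × 101325 = 258379 Pa
0.131 ft² × 0.092903 = 0.0121703 m²
F = P × A = 258379 Pa × 0.0121703 m² = 3144.55 N
3144.55 N ÷ (4.44822 N/lbf) = 706.923 lbf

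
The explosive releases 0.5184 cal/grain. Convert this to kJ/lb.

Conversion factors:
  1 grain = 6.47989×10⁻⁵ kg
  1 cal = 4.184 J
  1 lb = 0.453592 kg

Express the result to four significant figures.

0.5184 cal/grain × 4.184 J/cal ÷ 6.47989×10⁻⁵ kg/grain = 33472.6 J/kg
33472.6 J/kg ÷ 1000 J/kJ × 0.453592 kg/lb = 15.1829 kJ/lb

15.18 kJ/lb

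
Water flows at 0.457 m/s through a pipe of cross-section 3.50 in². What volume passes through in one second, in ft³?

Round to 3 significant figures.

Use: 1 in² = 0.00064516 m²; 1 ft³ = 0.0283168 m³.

0.0364 ft³

3.50 in² × 0.00064516 = 0.00225806 m²
V = v × A × t = 0.457 m/s × 0.00225806 m² × 1 s = 0.00103193 m³
0.00103193 m³ ÷ (0.0283168 m³/ft³) = 0.0364423 ft³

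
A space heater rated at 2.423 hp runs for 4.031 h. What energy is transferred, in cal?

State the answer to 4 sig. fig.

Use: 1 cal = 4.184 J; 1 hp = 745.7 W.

2.423 hp × 745.7 = 1806.83 W
4.031 h × 3600 = 14511.6 s
E = P × t = 1806.83 W × 14511.6 s = 2.622×10⁷ J
2.622×10⁷ J ÷ (4.184 J/cal) = 6.26673×10⁶ cal

6.267×10⁶ cal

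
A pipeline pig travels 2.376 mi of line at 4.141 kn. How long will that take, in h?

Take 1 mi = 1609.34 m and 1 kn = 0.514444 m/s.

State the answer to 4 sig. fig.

2.376 mi × 1609.34 = 3823.79 m
4.141 kn × 0.514444 = 2.13031 m/s
t = d / v = 3823.79 m / 2.13031 m/s = 1794.95 s
1794.95 s ÷ (3600 s/h) = 0.498597 h

0.4986 h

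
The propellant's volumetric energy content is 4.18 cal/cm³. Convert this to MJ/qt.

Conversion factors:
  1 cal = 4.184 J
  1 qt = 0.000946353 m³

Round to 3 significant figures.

4.18 cal/cm³ × 4.184 J/cal ÷ 10⁻⁶ m³/cm³ = 1.74891×10⁷ J/m³
1.74891×10⁷ J/m³ ÷ 1000000 J/MJ × 0.000946353 m³/qt = 0.0165509 MJ/qt

0.0166 MJ/qt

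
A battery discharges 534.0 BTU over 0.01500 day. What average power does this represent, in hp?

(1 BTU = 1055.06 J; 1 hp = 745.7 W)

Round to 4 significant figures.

534.0 BTU × 1055.06 → 563402 J
0.01500 day × 86400 → 1296 s
P = E / t = 563402 J / 1296 s = 434.724 W
434.724 W ÷ (745.7 W/hp) = 0.582974 hp

0.5830 hp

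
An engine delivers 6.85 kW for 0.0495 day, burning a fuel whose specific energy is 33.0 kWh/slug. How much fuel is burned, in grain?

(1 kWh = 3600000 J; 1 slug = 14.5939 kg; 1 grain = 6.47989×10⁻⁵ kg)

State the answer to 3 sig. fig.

5.55×10⁴ grain

6.85 kW → 6850 W
0.0495 day → 4276.8 s
E = P × t = 6850 × 4276.8 = 2.92961×10⁷ J
33.0 kWh/slug → 8.14039×10⁶ J/kg
m = E / e_s = 2.92961×10⁷ / 8.14039×10⁶ = 3.59886 kg
In grain: 3.59886 / 6.47989×10⁻⁵ = 55538.9 grain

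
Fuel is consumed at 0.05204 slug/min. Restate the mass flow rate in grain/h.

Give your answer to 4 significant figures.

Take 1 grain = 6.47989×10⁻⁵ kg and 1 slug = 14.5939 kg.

0.05204 slug/min × 14.5939 kg/slug ÷ 60 s/min = 0.0126578 kg/s
0.0126578 kg/s ÷ 6.47989×10⁻⁵ kg/grain × 3600 s/h = 703223 grain/h

7.032×10⁵ grain/h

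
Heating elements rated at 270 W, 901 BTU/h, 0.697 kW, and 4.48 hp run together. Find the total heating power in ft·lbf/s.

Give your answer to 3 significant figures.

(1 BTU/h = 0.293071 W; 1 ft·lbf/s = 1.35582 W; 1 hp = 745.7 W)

270 W (already W)
901 BTU/h × 0.293071 = 264.057 W
0.697 kW × 1000 = 697 W
4.48 hp × 745.7 = 3340.74 W
Total: 270 + 264.057 + 697 + 3340.74 = 4571.8 W
In ft·lbf/s: 4571.8 / 1.35582 = 3371.98 ft·lbf/s

3370 ft·lbf/s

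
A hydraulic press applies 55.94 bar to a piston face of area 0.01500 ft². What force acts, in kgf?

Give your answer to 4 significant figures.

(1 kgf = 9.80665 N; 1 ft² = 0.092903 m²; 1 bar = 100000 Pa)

794.9 kgf

55.94 bar × 100000 → 5.594×10⁶ Pa
0.01500 ft² × 0.092903 → 0.00139354 m²
F = P × A = 5.594×10⁶ Pa × 0.00139354 m² = 7795.46 N
7795.46 N ÷ (9.80665 N/kgf) = 794.916 kgf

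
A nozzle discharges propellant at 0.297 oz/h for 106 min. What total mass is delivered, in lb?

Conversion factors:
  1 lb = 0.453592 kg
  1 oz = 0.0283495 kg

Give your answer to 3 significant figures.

0.297 oz/h → 2.33883×10⁻⁶ kg/s
106 min → 6360 s
m = ṁ × t = 2.33883×10⁻⁶ × 6360 = 0.014875 kg
In lb: 0.014875 / 0.453592 = 0.0327938 lb

0.0328 lb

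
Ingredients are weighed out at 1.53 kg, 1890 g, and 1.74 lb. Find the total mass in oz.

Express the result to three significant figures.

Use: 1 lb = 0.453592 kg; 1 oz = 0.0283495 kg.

1.53 kg (already kg)
1890 g × 0.001 → 1.89 kg
1.74 lb × 0.453592 → 0.78925 kg
Total: 1.53 + 1.89 + 0.78925 = 4.20925 kg
In oz: 4.20925 / 0.0283495 = 148.477 oz

148 oz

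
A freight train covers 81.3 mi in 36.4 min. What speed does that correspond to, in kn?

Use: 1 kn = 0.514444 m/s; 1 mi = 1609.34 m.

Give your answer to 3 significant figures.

116 kn

81.3 mi × 1609.34 → 130839 m
36.4 min × 60 → 2184 s
v = d / t = 130839 m / 2184 s = 59.908 m/s
59.908 m/s ÷ (0.514444 m/s/kn) = 116.452 kn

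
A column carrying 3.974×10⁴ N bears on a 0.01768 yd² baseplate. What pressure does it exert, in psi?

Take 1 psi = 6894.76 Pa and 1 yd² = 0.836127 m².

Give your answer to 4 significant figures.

0.01768 yd² × 0.836127 = 0.0147827 m²
P = F / A = 39740 N / 0.0147827 m² = 2.68828×10⁶ Pa
2.68828×10⁶ Pa ÷ (6894.76 Pa/psi) = 389.902 psi

389.9 psi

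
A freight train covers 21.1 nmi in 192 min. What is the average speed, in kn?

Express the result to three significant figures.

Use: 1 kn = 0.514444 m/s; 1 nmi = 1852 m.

6.59 kn

21.1 nmi × 1852 = 39077.2 m
192 min × 60 = 11520 s
v = d / t = 39077.2 m / 11520 s = 3.39212 m/s
3.39212 m/s ÷ (0.514444 m/s/kn) = 6.59376 kn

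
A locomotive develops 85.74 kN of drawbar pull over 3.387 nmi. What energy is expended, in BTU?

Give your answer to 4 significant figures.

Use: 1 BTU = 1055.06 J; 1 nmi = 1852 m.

85.74 kN × 1000 → 85740 N
3.387 nmi × 1852 → 6272.72 m
W = F × d = 85740 N × 6272.72 m = 5.37823×10⁸ J
5.37823×10⁸ J ÷ (1055.06 J/BTU) = 509756 BTU

5.098×10⁵ BTU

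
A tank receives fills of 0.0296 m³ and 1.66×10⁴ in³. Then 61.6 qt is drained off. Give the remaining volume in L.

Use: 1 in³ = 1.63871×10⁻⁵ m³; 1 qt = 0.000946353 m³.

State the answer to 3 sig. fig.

243 L

0.0296 m³ (already m³)
1.66×10⁴ in³ × 1.63871×10⁻⁵ → 0.272026 m³
61.6 qt × 0.000946353 → 0.0582953 m³
Result: 0.0296 + 0.272026 − 0.0582953 = 0.243331 m³
In L: 0.243331 / 0.001 = 243.331 L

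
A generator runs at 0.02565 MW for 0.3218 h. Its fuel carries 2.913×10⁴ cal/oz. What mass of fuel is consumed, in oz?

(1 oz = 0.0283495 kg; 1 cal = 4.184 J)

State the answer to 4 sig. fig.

0.02565 MW → 25650 W
0.3218 h → 1158.48 s
E = P × t = 25650 × 1158.48 = 2.9715×10⁷ J
2.913×10⁴ cal/oz → 4.29919×10⁶ J/kg
m = E / e_s = 2.9715×10⁷ / 4.29919×10⁶ = 6.91177 kg
In oz: 6.91177 / 0.0283495 = 243.806 oz

243.8 oz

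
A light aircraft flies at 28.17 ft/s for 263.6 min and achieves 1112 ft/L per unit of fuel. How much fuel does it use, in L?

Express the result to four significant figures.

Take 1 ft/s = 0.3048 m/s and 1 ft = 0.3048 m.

400.7 L

28.17 ft/s → 8.58622 m/s
263.6 min → 15816 s
d = v × t = 8.58622 × 15816 = 135800 m
1112 ft/L → 338938 m/m³
V = d / (distance per unit fuel) = 135800 / 338938 = 0.400663 m³
In L: 0.400663 / 0.001 = 400.663 L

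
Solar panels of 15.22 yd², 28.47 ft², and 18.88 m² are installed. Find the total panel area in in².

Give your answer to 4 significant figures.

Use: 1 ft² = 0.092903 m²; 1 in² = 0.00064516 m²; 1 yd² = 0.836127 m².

15.22 yd² × 0.836127 → 12.7259 m²
28.47 ft² × 0.092903 → 2.64495 m²
18.88 m² (already m²)
Sum: 12.7259 + 2.64495 + 18.88 = 34.2508 m²
In in²: 34.2508 / 0.00064516 = 53088.8 in²

5.309×10⁴ in²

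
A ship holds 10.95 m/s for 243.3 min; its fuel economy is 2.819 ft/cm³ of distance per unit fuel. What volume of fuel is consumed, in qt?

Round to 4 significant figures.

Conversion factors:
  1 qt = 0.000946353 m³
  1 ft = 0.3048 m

243.3 min → 14598 s
d = v × t = 10.95 × 14598 = 159848 m
2.819 ft/cm³ → 859231 m/m³
V = d / (distance per unit fuel) = 159848 / 859231 = 0.186036 m³
In qt: 0.186036 / 0.000946353 = 196.582 qt

196.6 qt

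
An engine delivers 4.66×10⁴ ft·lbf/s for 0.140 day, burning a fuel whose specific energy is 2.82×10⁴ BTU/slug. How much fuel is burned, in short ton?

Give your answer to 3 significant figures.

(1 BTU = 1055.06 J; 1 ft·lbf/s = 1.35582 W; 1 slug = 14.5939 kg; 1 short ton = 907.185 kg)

4.66×10⁴ ft·lbf/s → 63181.2 W
0.140 day → 12096 s
E = P × t = 63181.2 × 12096 = 7.6424×10⁸ J
2.82×10⁴ BTU/slug → 2.03871×10⁶ J/kg
m = E / e_s = 7.6424×10⁸ / 2.03871×10⁶ = 374.864 kg
In short ton: 374.864 / 907.185 = 0.413217 short ton

0.413 short ton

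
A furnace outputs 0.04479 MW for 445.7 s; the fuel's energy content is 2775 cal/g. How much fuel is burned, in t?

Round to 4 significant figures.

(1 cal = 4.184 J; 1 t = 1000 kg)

0.001719 t

0.04479 MW → 44790 W
E = P × t = 44790 × 445.7 = 1.99629×10⁷ J
2775 cal/g → 1.16106×10⁷ J/kg
m = E / e_s = 1.99629×10⁷ / 1.16106×10⁷ = 1.71937 kg
In t: 1.71937 / 1000 = 0.00171937 t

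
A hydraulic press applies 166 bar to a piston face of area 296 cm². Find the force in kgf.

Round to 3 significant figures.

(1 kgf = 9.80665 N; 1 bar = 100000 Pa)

166 bar × 100000 = 1.66×10⁷ Pa
296 cm² × 0.0001 = 0.0296 m²
F = P × A = 1.66×10⁷ Pa × 0.0296 m² = 491360 N
491360 N ÷ (9.80665 N/kgf) = 50104.8 kgf

5.01×10⁴ kgf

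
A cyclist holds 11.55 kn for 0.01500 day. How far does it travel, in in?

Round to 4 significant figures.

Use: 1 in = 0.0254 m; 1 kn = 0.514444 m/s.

11.55 kn × 0.514444 → 5.94183 m/s
0.01500 day × 86400 → 1296 s
d = v × t = 5.94183 m/s × 1296 s = 7700.61 m
7700.61 m ÷ (0.0254 m/in) = 303174 in

3.032×10⁵ in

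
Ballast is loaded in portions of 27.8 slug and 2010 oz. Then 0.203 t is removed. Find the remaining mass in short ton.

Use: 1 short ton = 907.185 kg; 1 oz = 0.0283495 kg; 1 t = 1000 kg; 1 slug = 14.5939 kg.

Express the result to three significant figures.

0.286 short ton

27.8 slug × 14.5939 = 405.71 kg
2010 oz × 0.0283495 = 56.9825 kg
0.203 t × 1000 = 203 kg
Net: 405.71 + 56.9825 − 203 = 259.692 kg
In short ton: 259.692 / 907.185 = 0.286261 short ton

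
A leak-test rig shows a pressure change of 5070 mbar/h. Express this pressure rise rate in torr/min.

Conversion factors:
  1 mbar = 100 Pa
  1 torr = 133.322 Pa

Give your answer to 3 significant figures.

5070 mbar/h × 100 Pa/mbar ÷ 3600 s/h = 140.833 Pa/s
140.833 Pa/s ÷ 133.322 Pa/torr × 60 s/min = 63.3802 torr/min

63.4 torr/min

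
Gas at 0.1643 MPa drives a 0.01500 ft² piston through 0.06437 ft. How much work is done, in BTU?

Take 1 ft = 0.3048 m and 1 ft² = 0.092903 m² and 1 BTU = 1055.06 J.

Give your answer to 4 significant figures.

0.004258 BTU

0.1643 MPa → 164300 Pa
0.01500 ft² → 0.00139354 m²
F = P × A = 164300 × 0.00139354 = 228.959 N
0.06437 ft → 0.01962 m
W = F × d = 228.959 × 0.01962 = 4.49218 J
In BTU: 4.49218 / 1055.06 = 0.00425775 BTU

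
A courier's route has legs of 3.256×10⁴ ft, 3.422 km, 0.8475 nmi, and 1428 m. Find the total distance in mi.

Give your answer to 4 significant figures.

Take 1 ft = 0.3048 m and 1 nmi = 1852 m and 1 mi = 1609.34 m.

10.16 mi

3.256×10⁴ ft × 0.3048 = 9924.29 m
3.422 km × 1000 = 3422 m
0.8475 nmi × 1852 = 1569.57 m
1428 m (already m)
Total: 9924.29 + 3422 + 1569.57 + 1428 = 16343.9 m
In mi: 16343.9 / 1609.34 = 10.1557 mi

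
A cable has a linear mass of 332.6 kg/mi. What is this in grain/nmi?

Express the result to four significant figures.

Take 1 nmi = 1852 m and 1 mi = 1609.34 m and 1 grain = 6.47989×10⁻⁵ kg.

332.6 kg/mi ÷ 1609.34 m/mi = 0.206669 kg/m
0.206669 kg/m ÷ 6.47989×10⁻⁵ kg/grain × 1852 m/nmi = 5.90675×10⁶ grain/nmi

5.907×10⁶ grain/nmi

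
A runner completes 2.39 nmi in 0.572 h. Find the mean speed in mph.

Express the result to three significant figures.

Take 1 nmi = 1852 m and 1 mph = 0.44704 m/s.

2.39 nmi × 1852 = 4426.28 m
0.572 h × 3600 = 2059.2 s
v = d / t = 4426.28 m / 2059.2 s = 2.14951 m/s
2.14951 m/s ÷ (0.44704 m/s/mph) = 4.80832 mph

4.81 mph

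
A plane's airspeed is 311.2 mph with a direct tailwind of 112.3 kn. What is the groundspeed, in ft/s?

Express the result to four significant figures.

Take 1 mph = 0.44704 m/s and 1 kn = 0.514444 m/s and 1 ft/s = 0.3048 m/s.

311.2 mph × 0.44704 → 139.119 m/s
112.3 kn × 0.514444 → 57.7721 m/s
Sum: 139.119 + 57.7721 = 196.891 m/s
In ft/s: 196.891 / 0.3048 = 645.968 ft/s

646.0 ft/s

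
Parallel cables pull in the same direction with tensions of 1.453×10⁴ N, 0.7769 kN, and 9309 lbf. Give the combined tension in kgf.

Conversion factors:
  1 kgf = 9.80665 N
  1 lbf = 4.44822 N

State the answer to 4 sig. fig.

5783 kgf

1.453×10⁴ N (already N)
0.7769 kN × 1000 = 776.9 N
9309 lbf × 4.44822 = 41408.5 N
Total: 14530 + 776.9 + 41408.5 = 56715.4 N
In kgf: 56715.4 / 9.80665 = 5783.36 kgf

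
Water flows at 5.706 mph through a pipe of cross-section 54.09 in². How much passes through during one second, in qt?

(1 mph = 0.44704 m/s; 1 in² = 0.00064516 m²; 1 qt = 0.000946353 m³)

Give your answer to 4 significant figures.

5.706 mph × 0.44704 → 2.55081 m/s
54.09 in² × 0.00064516 → 0.0348967 m²
V = v × A × t = 2.55081 m/s × 0.0348967 m² × 1 s = 0.0890149 m³
0.0890149 m³ ÷ (0.000946353 m³/qt) = 94.061 qt

94.06 qt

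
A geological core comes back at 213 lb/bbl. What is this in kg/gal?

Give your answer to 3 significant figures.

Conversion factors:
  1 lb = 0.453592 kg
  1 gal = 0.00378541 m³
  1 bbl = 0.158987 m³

213 lb/bbl × 0.453592 kg/lb ÷ 0.158987 m³/bbl = 607.692 kg/m³
607.692 kg/m³ × 0.00378541 m³/gal = 2.30036 kg/gal

2.30 kg/gal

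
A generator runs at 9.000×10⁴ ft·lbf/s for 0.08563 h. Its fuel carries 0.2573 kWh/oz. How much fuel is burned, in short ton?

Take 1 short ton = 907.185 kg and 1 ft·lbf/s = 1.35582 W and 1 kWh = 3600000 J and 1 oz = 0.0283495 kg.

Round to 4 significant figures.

0.001269 short ton

9.000×10⁴ ft·lbf/s → 122024 W
0.08563 h → 308.268 s
E = P × t = 122024 × 308.268 = 3.76161×10⁷ J
0.2573 kWh/oz → 3.26736×10⁷ J/kg
m = E / e_s = 3.76161×10⁷ / 3.26736×10⁷ = 1.15127 kg
In short ton: 1.15127 / 907.185 = 0.00126906 short ton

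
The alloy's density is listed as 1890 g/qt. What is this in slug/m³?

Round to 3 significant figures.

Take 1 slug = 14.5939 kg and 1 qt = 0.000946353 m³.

1890 g/qt × 0.001 kg/g ÷ 0.000946353 m³/qt = 1997.14 kg/m³
1997.14 kg/m³ ÷ 14.5939 kg/slug = 136.848 slug/m³

137 slug/m³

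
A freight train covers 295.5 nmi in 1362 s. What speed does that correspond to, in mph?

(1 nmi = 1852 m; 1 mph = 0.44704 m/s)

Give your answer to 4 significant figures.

898.8 mph

295.5 nmi × 1852 → 547266 m
v = d / t = 547266 m / 1362 s = 401.811 m/s
401.811 m/s ÷ (0.44704 m/s/mph) = 898.826 mph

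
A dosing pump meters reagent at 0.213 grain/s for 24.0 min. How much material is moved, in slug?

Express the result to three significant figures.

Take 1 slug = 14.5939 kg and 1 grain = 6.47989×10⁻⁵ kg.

0.00136 slug

0.213 grain/s → 1.38022×10⁻⁵ kg/s
24.0 min → 1440 s
m = ṁ × t = 1.38022×10⁻⁵ × 1440 = 0.0198752 kg
In slug: 0.0198752 / 14.5939 = 0.00136188 slug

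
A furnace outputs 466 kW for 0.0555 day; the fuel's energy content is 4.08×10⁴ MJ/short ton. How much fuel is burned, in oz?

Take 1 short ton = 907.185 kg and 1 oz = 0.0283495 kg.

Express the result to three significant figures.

466 kW → 466000 W
0.0555 day → 4795.2 s
E = P × t = 466000 × 4795.2 = 2.23456×10⁹ J
4.08×10⁴ MJ/short ton → 4.49743×10⁷ J/kg
m = E / e_s = 2.23456×10⁹ / 4.49743×10⁷ = 49.6853 kg
In oz: 49.6853 / 0.0283495 = 1752.6 oz

1750 oz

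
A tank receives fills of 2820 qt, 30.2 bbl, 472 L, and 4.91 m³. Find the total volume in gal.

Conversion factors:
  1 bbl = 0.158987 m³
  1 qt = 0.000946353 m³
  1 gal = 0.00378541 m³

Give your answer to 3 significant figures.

2820 qt × 0.000946353 = 2.66872 m³
30.2 bbl × 0.158987 = 4.80141 m³
472 L × 0.001 = 0.472 m³
4.91 m³ (already m³)
Combined: 2.66872 + 4.80141 + 0.472 + 4.91 = 12.8521 m³
In gal: 12.8521 / 0.00378541 = 3395.17 gal

3400 gal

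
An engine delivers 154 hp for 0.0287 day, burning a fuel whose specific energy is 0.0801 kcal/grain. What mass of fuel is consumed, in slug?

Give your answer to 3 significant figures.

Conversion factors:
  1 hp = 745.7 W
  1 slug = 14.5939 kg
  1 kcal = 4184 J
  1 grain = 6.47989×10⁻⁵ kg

154 hp → 114838 W
0.0287 day → 2479.68 s
E = P × t = 114838 × 2479.68 = 2.84761×10⁸ J
0.0801 kcal/grain → 5.17198×10⁶ J/kg
m = E / e_s = 2.84761×10⁸ / 5.17198×10⁶ = 55.0584 kg
In slug: 55.0584 / 14.5939 = 3.7727 slug

3.77 slug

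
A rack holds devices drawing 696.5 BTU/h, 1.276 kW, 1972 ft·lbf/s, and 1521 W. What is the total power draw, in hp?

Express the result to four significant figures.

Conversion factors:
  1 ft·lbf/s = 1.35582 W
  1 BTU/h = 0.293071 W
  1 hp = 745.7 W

696.5 BTU/h × 0.293071 = 204.124 W
1.276 kW × 1000 = 1276 W
1972 ft·lbf/s × 1.35582 = 2673.68 W
1521 W (already W)
Sum: 204.124 + 1276 + 2673.68 + 1521 = 5674.8 W
In hp: 5674.8 / 745.7 = 7.61003 hp

7.610 hp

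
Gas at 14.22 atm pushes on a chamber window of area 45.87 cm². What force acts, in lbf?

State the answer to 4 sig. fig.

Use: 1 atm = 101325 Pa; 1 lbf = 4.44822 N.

14.22 atm × 101325 → 1.44084×10⁶ Pa
45.87 cm² × 0.0001 → 0.004587 m²
F = P × A = 1.44084×10⁶ Pa × 0.004587 m² = 6609.13 N
6609.13 N ÷ (4.44822 N/lbf) = 1485.79 lbf

1486 lbf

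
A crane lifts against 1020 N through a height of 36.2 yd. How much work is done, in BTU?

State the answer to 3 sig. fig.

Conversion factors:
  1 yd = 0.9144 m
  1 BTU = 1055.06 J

36.2 yd × 0.9144 = 33.1013 m
W = F × d = 1020 N × 33.1013 m = 33763.3 J
33763.3 J ÷ (1055.06 J/BTU) = 32.0013 BTU

32.0 BTU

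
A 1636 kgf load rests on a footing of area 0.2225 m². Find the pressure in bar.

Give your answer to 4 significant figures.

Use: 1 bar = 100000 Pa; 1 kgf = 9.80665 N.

0.7211 bar

1636 kgf × 9.80665 → 16043.7 N
P = F / A = 16043.7 N / 0.2225 m² = 72106.5 Pa
72106.5 Pa ÷ (100000 Pa/bar) = 0.721065 bar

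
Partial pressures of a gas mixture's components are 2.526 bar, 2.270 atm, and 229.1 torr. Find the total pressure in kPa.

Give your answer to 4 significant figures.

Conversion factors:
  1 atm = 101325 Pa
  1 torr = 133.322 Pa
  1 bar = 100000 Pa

513.2 kPa

2.526 bar × 100000 = 252600 Pa
2.270 atm × 101325 = 230008 Pa
229.1 torr × 133.322 = 30544.1 Pa
Sum: 252600 + 230008 + 30544.1 = 513152 Pa
In kPa: 513152 / 1000 = 513.152 kPa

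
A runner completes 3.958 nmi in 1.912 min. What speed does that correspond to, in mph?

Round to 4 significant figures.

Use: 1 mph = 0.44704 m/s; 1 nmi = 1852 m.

142.9 mph

3.958 nmi × 1852 = 7330.22 m
1.912 min × 60 = 114.72 s
v = d / t = 7330.22 m / 114.72 s = 63.8966 m/s
63.8966 m/s ÷ (0.44704 m/s/mph) = 142.933 mph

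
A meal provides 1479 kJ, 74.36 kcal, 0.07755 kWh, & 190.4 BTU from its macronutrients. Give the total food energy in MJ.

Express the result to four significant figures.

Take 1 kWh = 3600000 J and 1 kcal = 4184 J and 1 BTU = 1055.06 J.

1479 kJ × 1000 = 1.479×10⁶ J
74.36 kcal × 4184 = 311122 J
0.07755 kWh × 3600000 = 279180 J
190.4 BTU × 1055.06 = 200883 J
Total: 1.479×10⁶ + 311122 + 279180 + 200883 = 2.27018×10⁶ J
In MJ: 2.27018×10⁶ / 1000000 = 2.27018 MJ

2.270 MJ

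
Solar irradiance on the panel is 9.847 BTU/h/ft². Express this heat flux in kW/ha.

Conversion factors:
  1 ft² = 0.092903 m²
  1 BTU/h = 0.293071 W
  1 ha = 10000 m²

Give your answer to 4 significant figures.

9.847 BTU/h/ft² × 0.293071 W/BTU/h ÷ 0.092903 m²/ft² = 31.0633 W/m²
31.0633 W/m² ÷ 1000 W/kW × 10000 m²/ha = 310.633 kW/ha

310.6 kW/ha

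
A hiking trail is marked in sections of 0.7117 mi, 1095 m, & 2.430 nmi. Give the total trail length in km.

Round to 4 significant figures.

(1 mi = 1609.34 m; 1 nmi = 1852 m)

6.741 km

0.7117 mi × 1609.34 = 1145.37 m
1095 m (already m)
2.430 nmi × 1852 = 4500.36 m
Combined: 1145.37 + 1095 + 4500.36 = 6740.73 m
In km: 6740.73 / 1000 = 6.74073 km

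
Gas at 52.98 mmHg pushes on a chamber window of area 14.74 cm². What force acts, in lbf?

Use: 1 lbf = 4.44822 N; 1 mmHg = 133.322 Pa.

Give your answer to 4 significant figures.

52.98 mmHg × 133.322 → 7063.4 Pa
14.74 cm² × 0.0001 → 0.001474 m²
F = P × A = 7063.4 Pa × 0.001474 m² = 10.4115 N
10.4115 N ÷ (4.44822 N/lbf) = 2.3406 lbf

2.341 lbf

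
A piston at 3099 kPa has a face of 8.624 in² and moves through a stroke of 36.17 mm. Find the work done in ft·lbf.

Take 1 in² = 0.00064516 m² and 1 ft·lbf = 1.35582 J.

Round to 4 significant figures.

3099 kPa → 3.099×10⁶ Pa
8.624 in² → 0.00556386 m²
F = P × A = 3.099×10⁶ × 0.00556386 = 17242.4 N
36.17 mm → 0.03617 m
W = F × d = 17242.4 × 0.03617 = 623.658 J
In ft·lbf: 623.658 / 1.35582 = 459.986 ft·lbf

460.0 ft·lbf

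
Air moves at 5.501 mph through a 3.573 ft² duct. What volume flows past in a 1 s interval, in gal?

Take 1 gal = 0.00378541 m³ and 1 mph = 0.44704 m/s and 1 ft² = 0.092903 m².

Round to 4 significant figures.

215.6 gal

5.501 mph × 0.44704 → 2.45917 m/s
3.573 ft² × 0.092903 → 0.331942 m²
V = v × A × t = 2.45917 m/s × 0.331942 m² × 1 s = 0.816302 m³
0.816302 m³ ÷ (0.00378541 m³/gal) = 215.644 gal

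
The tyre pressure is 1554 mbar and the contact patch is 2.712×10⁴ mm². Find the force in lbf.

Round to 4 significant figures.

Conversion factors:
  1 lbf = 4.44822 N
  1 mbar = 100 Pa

1554 mbar × 100 = 155400 Pa
2.712×10⁴ mm² × 10⁻⁶ = 0.02712 m²
F = P × A = 155400 Pa × 0.02712 m² = 4214.45 N
4214.45 N ÷ (4.44822 N/lbf) = 947.446 lbf

947.4 lbf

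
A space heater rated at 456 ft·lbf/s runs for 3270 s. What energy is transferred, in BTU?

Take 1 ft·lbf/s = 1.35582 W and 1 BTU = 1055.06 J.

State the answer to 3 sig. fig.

456 ft·lbf/s × 1.35582 = 618.254 W
E = P × t = 618.254 W × 3270 s = 2.02169×10⁶ J
2.02169×10⁶ J ÷ (1055.06 J/BTU) = 1916.18 BTU

1920 BTU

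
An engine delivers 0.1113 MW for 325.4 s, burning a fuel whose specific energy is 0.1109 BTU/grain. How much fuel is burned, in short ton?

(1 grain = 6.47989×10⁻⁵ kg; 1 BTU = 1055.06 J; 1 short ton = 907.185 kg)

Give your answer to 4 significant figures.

0.1113 MW → 111300 W
E = P × t = 111300 × 325.4 = 3.6217×10⁷ J
0.1109 BTU/grain → 1.80568×10⁶ J/kg
m = E / e_s = 3.6217×10⁷ / 1.80568×10⁶ = 20.0573 kg
In short ton: 20.0573 / 907.185 = 0.0221094 short ton

0.02211 short ton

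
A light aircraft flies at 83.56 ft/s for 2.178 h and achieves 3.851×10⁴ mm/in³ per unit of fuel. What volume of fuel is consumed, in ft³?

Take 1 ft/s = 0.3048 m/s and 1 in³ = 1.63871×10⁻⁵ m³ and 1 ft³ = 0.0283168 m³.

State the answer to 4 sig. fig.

3.001 ft³

83.56 ft/s → 25.4691 m/s
2.178 h → 7840.8 s
d = v × t = 25.4691 × 7840.8 = 199698 m
3.851×10⁴ mm/in³ → 2.35002×10⁶ m/m³
V = d / (distance per unit fuel) = 199698 / 2.35002×10⁶ = 0.0849771 m³
In ft³: 0.0849771 / 0.0283168 = 3.00094 ft³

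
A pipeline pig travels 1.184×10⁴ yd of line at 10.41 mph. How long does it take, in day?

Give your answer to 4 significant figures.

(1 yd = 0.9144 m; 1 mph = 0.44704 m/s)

1.184×10⁴ yd × 0.9144 → 10826.5 m
10.41 mph × 0.44704 → 4.65369 m/s
t = d / v = 10826.5 m / 4.65369 m/s = 2326.43 s
2326.43 s ÷ (86400 s/day) = 0.0269263 day

0.02693 day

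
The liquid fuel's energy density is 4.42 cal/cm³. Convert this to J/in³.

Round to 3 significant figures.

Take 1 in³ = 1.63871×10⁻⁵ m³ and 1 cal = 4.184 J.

303 J/in³

4.42 cal/cm³ × 4.184 J/cal ÷ 10⁻⁶ m³/cm³ = 1.84933×10⁷ J/m³
1.84933×10⁷ J/m³ × 1.63871×10⁻⁵ m³/in³ = 303.052 J/in³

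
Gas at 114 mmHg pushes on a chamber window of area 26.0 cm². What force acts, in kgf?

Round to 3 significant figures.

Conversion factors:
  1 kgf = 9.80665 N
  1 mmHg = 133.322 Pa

114 mmHg × 133.322 → 15198.7 Pa
26.0 cm² × 0.0001 → 0.0026 m²
F = P × A = 15198.7 Pa × 0.0026 m² = 39.5166 N
39.5166 N ÷ (9.80665 N/kgf) = 4.02957 kgf

4.03 kgf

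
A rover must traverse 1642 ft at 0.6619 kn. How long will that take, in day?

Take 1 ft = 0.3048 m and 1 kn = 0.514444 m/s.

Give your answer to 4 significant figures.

0.01701 day

1642 ft × 0.3048 → 500.482 m
0.6619 kn × 0.514444 → 0.34051 m/s
t = d / v = 500.482 m / 0.34051 m/s = 1469.8 s
1469.8 s ÷ (86400 s/day) = 0.0170116 day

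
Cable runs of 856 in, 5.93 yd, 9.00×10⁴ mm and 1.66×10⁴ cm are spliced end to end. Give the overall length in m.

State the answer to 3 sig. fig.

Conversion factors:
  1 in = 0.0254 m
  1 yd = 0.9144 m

856 in × 0.0254 = 21.7424 m
5.93 yd × 0.9144 = 5.42239 m
9.00×10⁴ mm × 0.001 = 90 m
1.66×10⁴ cm × 0.01 = 166 m
Combined: 21.7424 + 5.42239 + 90 + 166 = 283.165 m

283 m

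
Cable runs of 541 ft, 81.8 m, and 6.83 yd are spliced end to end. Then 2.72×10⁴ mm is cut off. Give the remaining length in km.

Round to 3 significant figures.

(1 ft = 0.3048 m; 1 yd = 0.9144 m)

541 ft × 0.3048 → 164.897 m
81.8 m (already m)
6.83 yd × 0.9144 → 6.24535 m
2.72×10⁴ mm × 0.001 → 27.2 m
Sum: 164.897 + 81.8 + 6.24535 − 27.2 = 225.742 m
In km: 225.742 / 1000 = 0.225742 km

0.226 km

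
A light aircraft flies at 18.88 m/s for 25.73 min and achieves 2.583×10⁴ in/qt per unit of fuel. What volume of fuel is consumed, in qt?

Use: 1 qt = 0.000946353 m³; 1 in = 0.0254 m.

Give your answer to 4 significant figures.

25.73 min → 1543.8 s
d = v × t = 18.88 × 1543.8 = 29146.9 m
2.583×10⁴ in/qt → 693274 m/m³
V = d / (distance per unit fuel) = 29146.9 / 693274 = 0.0420424 m³
In qt: 0.0420424 / 0.000946353 = 44.4257 qt

44.43 qt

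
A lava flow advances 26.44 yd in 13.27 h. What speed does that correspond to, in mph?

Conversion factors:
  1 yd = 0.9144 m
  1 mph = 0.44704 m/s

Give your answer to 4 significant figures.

0.001132 mph

26.44 yd × 0.9144 = 24.1767 m
13.27 h × 3600 = 47772 s
v = d / t = 24.1767 m / 47772 s = 5.06085×10⁻⁴ m/s
5.06085×10⁻⁴ m/s ÷ (0.44704 m/s/mph) = 0.00113208 mph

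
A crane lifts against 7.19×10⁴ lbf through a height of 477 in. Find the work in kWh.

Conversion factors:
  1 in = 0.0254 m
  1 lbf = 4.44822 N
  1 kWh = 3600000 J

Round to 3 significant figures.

7.19×10⁴ lbf × 4.44822 = 319827 N
477 in × 0.0254 = 12.1158 m
W = F × d = 319827 N × 12.1158 m = 3.87496×10⁶ J
3.87496×10⁶ J ÷ (3600000 J/kWh) = 1.07638 kWh

1.08 kWh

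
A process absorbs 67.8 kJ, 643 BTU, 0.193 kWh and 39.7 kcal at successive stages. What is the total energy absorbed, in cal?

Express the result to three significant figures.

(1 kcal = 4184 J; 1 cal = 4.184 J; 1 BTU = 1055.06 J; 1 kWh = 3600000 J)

67.8 kJ × 1000 → 67800 J
643 BTU × 1055.06 → 678404 J
0.193 kWh × 3600000 → 694800 J
39.7 kcal × 4184 → 166105 J
Combined: 67800 + 678404 + 694800 + 166105 = 1.60711×10⁶ J
In cal: 1.60711×10⁶ / 4.184 = 384109 cal

3.84×10⁵ cal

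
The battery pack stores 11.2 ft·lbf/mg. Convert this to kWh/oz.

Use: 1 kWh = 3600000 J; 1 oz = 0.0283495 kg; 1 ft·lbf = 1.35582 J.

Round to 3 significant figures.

0.120 kWh/oz

11.2 ft·lbf/mg × 1.35582 J/ft·lbf ÷ 10⁻⁶ kg/mg = 1.51852×10⁷ J/kg
1.51852×10⁷ J/kg ÷ 3600000 J/kWh × 0.0283495 kg/oz = 0.119581 kWh/oz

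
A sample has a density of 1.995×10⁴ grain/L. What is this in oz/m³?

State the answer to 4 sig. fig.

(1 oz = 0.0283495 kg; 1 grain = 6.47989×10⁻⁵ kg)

4.560×10⁴ oz/m³

1.995×10⁴ grain/L × 6.47989×10⁻⁵ kg/grain ÷ 0.001 m³/L = 1292.74 kg/m³
1292.74 kg/m³ ÷ 0.0283495 kg/oz = 45600.1 oz/m³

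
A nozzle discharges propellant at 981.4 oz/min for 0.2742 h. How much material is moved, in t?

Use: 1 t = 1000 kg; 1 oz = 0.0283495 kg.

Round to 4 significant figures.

981.4 oz/min → 0.463703 kg/s
0.2742 h → 987.12 s
m = ṁ × t = 0.463703 × 987.12 = 457.731 kg
In t: 457.731 / 1000 = 0.457731 t

0.4577 t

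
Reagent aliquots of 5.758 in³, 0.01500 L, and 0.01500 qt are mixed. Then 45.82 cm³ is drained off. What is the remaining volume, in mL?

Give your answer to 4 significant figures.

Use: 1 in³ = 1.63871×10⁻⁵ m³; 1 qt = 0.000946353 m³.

77.73 mL

5.758 in³ × 1.63871×10⁻⁵ = 9.43569×10⁻⁵ m³
0.01500 L × 0.001 = 1.5×10⁻⁵ m³
0.01500 qt × 0.000946353 = 1.41953×10⁻⁵ m³
45.82 cm³ × 10⁻⁶ = 4.582×10⁻⁵ m³
Result: 9.43569×10⁻⁵ + 1.5×10⁻⁵ + 1.41953×10⁻⁵ − 4.582×10⁻⁵ = 7.77322×10⁻⁵ m³
In mL: 7.77322×10⁻⁵ / 10⁻⁶ = 77.7322 mL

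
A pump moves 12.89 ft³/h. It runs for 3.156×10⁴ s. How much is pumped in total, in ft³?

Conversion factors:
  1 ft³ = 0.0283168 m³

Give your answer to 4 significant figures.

12.89 ft³/h → 1.0139×10⁻⁴ m³/s
V = Q × t = 1.0139×10⁻⁴ × 31560 = 3.19987 m³
In ft³: 3.19987 / 0.0283168 = 113.003 ft³

113.0 ft³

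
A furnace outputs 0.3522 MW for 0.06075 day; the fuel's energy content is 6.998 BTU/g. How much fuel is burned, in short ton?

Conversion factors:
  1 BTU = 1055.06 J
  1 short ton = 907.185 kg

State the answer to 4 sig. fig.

0.2760 short ton

0.3522 MW → 352200 W
0.06075 day → 5248.8 s
E = P × t = 352200 × 5248.8 = 1.84863×10⁹ J
6.998 BTU/g → 7.38331×10⁶ J/kg
m = E / e_s = 1.84863×10⁹ / 7.38331×10⁶ = 250.38 kg
In short ton: 250.38 / 907.185 = 0.275997 short ton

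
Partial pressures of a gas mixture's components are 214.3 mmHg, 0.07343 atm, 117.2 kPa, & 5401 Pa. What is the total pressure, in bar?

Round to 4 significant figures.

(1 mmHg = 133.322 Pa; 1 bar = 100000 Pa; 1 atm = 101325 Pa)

214.3 mmHg × 133.322 = 28570.9 Pa
0.07343 atm × 101325 = 7440.29 Pa
117.2 kPa × 1000 = 117200 Pa
5401 Pa (already Pa)
Combined: 28570.9 + 7440.29 + 117200 + 5401 = 158612 Pa
In bar: 158612 / 100000 = 1.58612 bar

1.586 bar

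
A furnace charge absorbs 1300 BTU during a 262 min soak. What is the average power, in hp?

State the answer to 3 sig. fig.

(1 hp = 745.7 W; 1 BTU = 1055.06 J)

1300 BTU × 1055.06 → 1.37158×10⁶ J
262 min × 60 → 15720 s
P = E / t = 1.37158×10⁶ J / 15720 s = 87.2506 W
87.2506 W ÷ (745.7 W/hp) = 0.117005 hp

0.117 hp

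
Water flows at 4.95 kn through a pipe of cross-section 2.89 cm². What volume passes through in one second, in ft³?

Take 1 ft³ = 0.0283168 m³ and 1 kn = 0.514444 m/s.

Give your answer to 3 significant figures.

4.95 kn × 0.514444 → 2.5465 m/s
2.89 cm² × 0.0001 → 2.89×10⁻⁴ m²
V = v × A × t = 2.5465 m/s × 2.89×10⁻⁴ m² × 1 s = 7.35938×10⁻⁴ m³
7.35938×10⁻⁴ m³ ÷ (0.0283168 m³/ft³) = 0.0259894 ft³

0.0260 ft³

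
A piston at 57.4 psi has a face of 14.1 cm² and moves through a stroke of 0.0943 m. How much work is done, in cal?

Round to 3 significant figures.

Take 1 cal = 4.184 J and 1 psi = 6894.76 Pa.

57.4 psi → 395759 Pa
14.1 cm² → 0.00141 m²
F = P × A = 395759 × 0.00141 = 558.02 N
W = F × d = 558.02 × 0.0943 = 52.6213 J
In cal: 52.6213 / 4.184 = 12.5768 cal

12.6 cal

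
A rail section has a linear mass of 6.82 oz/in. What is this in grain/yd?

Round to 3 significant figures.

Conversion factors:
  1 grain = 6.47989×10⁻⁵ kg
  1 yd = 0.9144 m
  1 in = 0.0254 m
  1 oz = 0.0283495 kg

6.82 oz/in × 0.0283495 kg/oz ÷ 0.0254 m/in = 7.61195 kg/m
7.61195 kg/m ÷ 6.47989×10⁻⁵ kg/grain × 0.9144 m/yd = 107415 grain/yd

1.07×10⁵ grain/yd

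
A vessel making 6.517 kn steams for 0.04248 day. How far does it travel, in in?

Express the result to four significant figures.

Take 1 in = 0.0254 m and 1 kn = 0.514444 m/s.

4.845×10⁵ in

6.517 kn × 0.514444 = 3.35263 m/s
0.04248 day × 86400 = 3670.27 s
d = v × t = 3.35263 m/s × 3670.27 s = 12305.1 m
12305.1 m ÷ (0.0254 m/in) = 484453 in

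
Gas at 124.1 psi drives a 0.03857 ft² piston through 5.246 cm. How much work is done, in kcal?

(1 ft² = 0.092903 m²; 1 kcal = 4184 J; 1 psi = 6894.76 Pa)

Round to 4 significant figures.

0.03844 kcal

124.1 psi → 855640 Pa
0.03857 ft² → 0.00358327 m²
F = P × A = 855640 × 0.00358327 = 3065.99 N
5.246 cm → 0.05246 m
W = F × d = 3065.99 × 0.05246 = 160.842 J
In kcal: 160.842 / 4184 = 0.0384422 kcal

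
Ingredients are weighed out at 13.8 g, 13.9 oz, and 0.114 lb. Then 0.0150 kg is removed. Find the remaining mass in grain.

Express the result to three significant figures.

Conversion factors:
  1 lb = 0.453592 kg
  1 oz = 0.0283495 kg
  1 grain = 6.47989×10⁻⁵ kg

13.8 g × 0.001 = 0.0138 kg
13.9 oz × 0.0283495 = 0.394058 kg
0.114 lb × 0.453592 = 0.0517095 kg
0.0150 kg (already kg)
Result: 0.0138 + 0.394058 + 0.0517095 − 0.015 = 0.444568 kg
In grain: 0.444568 / 6.47989×10⁻⁵ = 6860.73 grain

6860 grain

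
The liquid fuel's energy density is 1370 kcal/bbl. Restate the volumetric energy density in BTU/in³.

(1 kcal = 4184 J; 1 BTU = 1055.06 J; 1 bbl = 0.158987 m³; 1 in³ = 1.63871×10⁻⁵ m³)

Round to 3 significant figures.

0.560 BTU/in³

1370 kcal/bbl × 4184 J/kcal ÷ 0.158987 m³/bbl = 3.60538×10⁷ J/m³
3.60538×10⁷ J/m³ ÷ 1055.06 J/BTU × 1.63871×10⁻⁵ m³/in³ = 0.559984 BTU/in³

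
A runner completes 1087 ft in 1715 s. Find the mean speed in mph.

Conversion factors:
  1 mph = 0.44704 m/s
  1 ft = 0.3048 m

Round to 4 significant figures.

1087 ft × 0.3048 → 331.318 m
v = d / t = 331.318 m / 1715 s = 0.193188 m/s
0.193188 m/s ÷ (0.44704 m/s/mph) = 0.432149 mph

0.4321 mph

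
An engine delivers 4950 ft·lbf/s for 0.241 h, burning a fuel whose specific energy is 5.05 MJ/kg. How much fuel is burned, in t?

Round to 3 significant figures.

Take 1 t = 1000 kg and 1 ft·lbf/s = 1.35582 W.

4950 ft·lbf/s → 6711.31 W
0.241 h → 867.6 s
E = P × t = 6711.31 × 867.6 = 5.82273×10⁶ J
5.05 MJ/kg → 5.05×10⁶ J/kg
m = E / e_s = 5.82273×10⁶ / 5.05×10⁶ = 1.15302 kg
In t: 1.15302 / 1000 = 0.00115302 t

0.00115 t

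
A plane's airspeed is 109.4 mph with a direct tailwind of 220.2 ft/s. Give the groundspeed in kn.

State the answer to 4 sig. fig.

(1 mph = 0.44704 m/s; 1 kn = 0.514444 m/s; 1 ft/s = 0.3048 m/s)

225.5 kn

109.4 mph × 0.44704 = 48.9062 m/s
220.2 ft/s × 0.3048 = 67.117 m/s
Sum: 48.9062 + 67.117 = 116.023 m/s
In kn: 116.023 / 0.514444 = 225.531 kn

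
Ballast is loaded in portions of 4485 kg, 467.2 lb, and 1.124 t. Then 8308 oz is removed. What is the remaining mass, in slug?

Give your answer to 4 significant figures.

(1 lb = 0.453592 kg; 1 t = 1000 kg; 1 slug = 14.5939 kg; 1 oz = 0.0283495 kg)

4485 kg (already kg)
467.2 lb × 0.453592 = 211.918 kg
1.124 t × 1000 = 1124 kg
8308 oz × 0.0283495 = 235.528 kg
Result: 4485 + 211.918 + 1124 − 235.528 = 5585.39 kg
In slug: 5585.39 / 14.5939 = 382.721 slug

382.7 slug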